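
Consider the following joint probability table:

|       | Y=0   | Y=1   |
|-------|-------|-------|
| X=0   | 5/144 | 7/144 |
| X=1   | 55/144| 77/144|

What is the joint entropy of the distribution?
H(X,Y) = -Σ P(X,Y) log₂ P(X,Y), summed over the non-zero cells:
H(X,Y) = -[(5/144)·log₂(5/144) + (7/144)·log₂(7/144) + (55/144)·log₂(55/144) + (77/144)·log₂(77/144)]
  = 0.1683 + 0.2121 + 0.5304 + 0.4829
  = 1.3937 bits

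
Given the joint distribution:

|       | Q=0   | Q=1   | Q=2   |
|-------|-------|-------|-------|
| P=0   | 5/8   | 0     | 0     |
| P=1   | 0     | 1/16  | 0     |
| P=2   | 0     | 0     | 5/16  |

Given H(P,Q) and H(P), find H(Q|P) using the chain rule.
From the chain rule: H(P,Q) = H(P) + H(Q|P)
Therefore: H(Q|P) = H(P,Q) - H(P)

H(P,Q) = -[(5/8)·log₂(5/8) + (1/16)·log₂(1/16) + (5/16)·log₂(5/16)]
  = 0.4238 + 0.2500 + 0.5244
  = 1.1982 bits
Marginal P(P) (row sums):
  P(P=0) = 5/8 + 0 + 0 = 5/8
  P(P=1) = 0 + 1/16 + 0 = 1/16
  P(P=2) = 0 + 0 + 5/16 = 5/16
H(P) = -[(5/8)·log₂(5/8) + (1/16)·log₂(1/16) + (5/16)·log₂(5/16)]
  = 0.4238 + 0.2500 + 0.5244
  = 1.1982 bits

H(Q|P) = 1.1982 - 1.1982 = 0.0000 bits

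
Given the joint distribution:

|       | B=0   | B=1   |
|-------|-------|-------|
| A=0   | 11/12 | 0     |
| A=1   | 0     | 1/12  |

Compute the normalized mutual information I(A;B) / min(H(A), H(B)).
Marginal P(A) (row sums):
  P(A=0) = 11/12 + 0 = 11/12
  P(A=1) = 0 + 1/12 = 1/12
Marginal P(B) (column sums):
  P(B=0) = 11/12 + 0 = 11/12
  P(B=1) = 0 + 1/12 = 1/12

H(A) = -[(11/12)·log₂(11/12) + (1/12)·log₂(1/12)]
  = 0.1151 + 0.2987
  = 0.4138 bits
H(B) = -[(11/12)·log₂(11/12) + (1/12)·log₂(1/12)]
  = 0.1151 + 0.2987
  = 0.4138 bits
H(A,B) = -[(11/12)·log₂(11/12) + (1/12)·log₂(1/12)]
  = 0.1151 + 0.2987
  = 0.4138 bits

I(A;B) = H(A) + H(B) - H(A,B)
  = 0.4138 + 0.4138 - 0.4138
  = 0.4138 bits

min(H(A), H(B)) = min(0.4138, 0.4138) = 0.4138 bits
Normalized MI = 0.4138 / 0.4138 = 1.0000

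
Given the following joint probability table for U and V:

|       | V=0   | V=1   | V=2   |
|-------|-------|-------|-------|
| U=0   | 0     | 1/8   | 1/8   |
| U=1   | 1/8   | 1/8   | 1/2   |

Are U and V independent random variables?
Marginal P(U) (row sums):
  P(U=0) = 0 + 1/8 + 1/8 = 1/4
  P(U=1) = 1/8 + 1/8 + 1/2 = 3/4
Marginal P(V) (column sums):
  P(V=0) = 0 + 1/8 = 1/8
  P(V=1) = 1/8 + 1/8 = 1/4
  P(V=2) = 1/8 + 1/2 = 5/8

U and V are independent iff P(U=i,V=j) = P(U=i)·P(V=j) for every cell.
  P(U=0)·P(V=0) = 1/4 × 1/8 = 1/32, but P(U=0,V=0) = 0 ✗

No, U and V are not independent. Quantitatively, I(U;V) > 0:

H(U) = -[(1/4)·log₂(1/4) + (3/4)·log₂(3/4)]
  = 0.5000 + 0.3113
  = 0.8113 bits
H(V) = -[(1/8)·log₂(1/8) + (1/4)·log₂(1/4) + (5/8)·log₂(5/8)]
  = 0.3750 + 0.5000 + 0.4238
  = 1.2988 bits
H(U,V) = -[(1/8)·log₂(1/8) + (1/8)·log₂(1/8) + (1/8)·log₂(1/8) + (1/8)·log₂(1/8) + (1/2)·log₂(1/2)]
  = 0.3750 + 0.3750 + 0.3750 + 0.3750 + 0.5000
  = 2.0000 bits
I(U;V) = H(U) + H(V) - H(U,V) = 0.8113 + 1.2988 - 2.0000 = 0.1101 bits > 0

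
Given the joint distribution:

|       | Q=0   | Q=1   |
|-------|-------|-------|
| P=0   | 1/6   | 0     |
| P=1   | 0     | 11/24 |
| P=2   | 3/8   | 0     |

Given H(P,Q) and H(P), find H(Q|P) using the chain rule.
From the chain rule: H(P,Q) = H(P) + H(Q|P)
Therefore: H(Q|P) = H(P,Q) - H(P)

H(P,Q) = -[(1/6)·log₂(1/6) + (11/24)·log₂(11/24) + (3/8)·log₂(3/8)]
  = 0.4308 + 0.5159 + 0.5306
  = 1.4773 bits
Marginal P(P) (row sums):
  P(P=0) = 1/6 + 0 = 1/6
  P(P=1) = 0 + 11/24 = 11/24
  P(P=2) = 3/8 + 0 = 3/8
H(P) = -[(1/6)·log₂(1/6) + (11/24)·log₂(11/24) + (3/8)·log₂(3/8)]
  = 0.4308 + 0.5159 + 0.5306
  = 1.4773 bits

H(Q|P) = 1.4773 - 1.4773 = 0.0000 bits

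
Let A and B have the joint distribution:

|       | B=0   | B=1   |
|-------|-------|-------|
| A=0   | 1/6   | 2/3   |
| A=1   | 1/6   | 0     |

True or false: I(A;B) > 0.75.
Marginal P(A) (row sums):
  P(A=0) = 1/6 + 2/3 = 5/6
  P(A=1) = 1/6 + 0 = 1/6
Marginal P(B) (column sums):
  P(B=0) = 1/6 + 1/6 = 1/3
  P(B=1) = 2/3 + 0 = 2/3

H(A) = -[(5/6)·log₂(5/6) + (1/6)·log₂(1/6)]
  = 0.2192 + 0.4308
  = 0.6500 bits
H(B) = -[(1/3)·log₂(1/3) + (2/3)·log₂(2/3)]
  = 0.5283 + 0.3900
  = 0.9183 bits
H(A,B) = -[(1/6)·log₂(1/6) + (2/3)·log₂(2/3) + (1/6)·log₂(1/6)]
  = 0.4308 + 0.3900 + 0.4308
  = 1.2516 bits

I(A;B) = H(A) + H(B) - H(A,B)
  = 0.6500 + 0.9183 - 1.2516
  = 0.3167 bits

False. I(A;B) = 0.3167 bits, which is ≤ 0.75 bits.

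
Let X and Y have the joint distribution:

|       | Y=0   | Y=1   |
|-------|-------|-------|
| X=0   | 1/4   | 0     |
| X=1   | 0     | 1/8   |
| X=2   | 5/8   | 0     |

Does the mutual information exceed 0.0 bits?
Marginal P(X) (row sums):
  P(X=0) = 1/4 + 0 = 1/4
  P(X=1) = 0 + 1/8 = 1/8
  P(X=2) = 5/8 + 0 = 5/8
Marginal P(Y) (column sums):
  P(Y=0) = 1/4 + 0 + 5/8 = 7/8
  P(Y=1) = 0 + 1/8 + 0 = 1/8

H(X) = -[(1/4)·log₂(1/4) + (1/8)·log₂(1/8) + (5/8)·log₂(5/8)]
  = 0.5000 + 0.3750 + 0.4238
  = 1.2988 bits
H(Y) = -[(7/8)·log₂(7/8) + (1/8)·log₂(1/8)]
  = 0.1686 + 0.3750
  = 0.5436 bits
H(X,Y) = -[(1/4)·log₂(1/4) + (1/8)·log₂(1/8) + (5/8)·log₂(5/8)]
  = 0.5000 + 0.3750 + 0.4238
  = 1.2988 bits

I(X;Y) = H(X) + H(Y) - H(X,Y)
  = 1.2988 + 0.5436 - 1.2988
  = 0.5436 bits

Yes. I(X;Y) = 0.5436 bits, which is > 0.0 bits.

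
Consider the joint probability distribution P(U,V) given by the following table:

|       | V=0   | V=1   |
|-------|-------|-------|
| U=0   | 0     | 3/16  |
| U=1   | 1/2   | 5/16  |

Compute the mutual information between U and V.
Marginal P(U) (row sums):
  P(U=0) = 0 + 3/16 = 3/16
  P(U=1) = 1/2 + 5/16 = 13/16
Marginal P(V) (column sums):
  P(V=0) = 0 + 1/2 = 1/2
  P(V=1) = 3/16 + 5/16 = 1/2

H(U) = -[(3/16)·log₂(3/16) + (13/16)·log₂(13/16)]
  = 0.4528 + 0.2434
  = 0.6962 bits
H(V) = -[(1/2)·log₂(1/2) + (1/2)·log₂(1/2)]
  = 0.5000 + 0.5000
  = 1.0000 bits
H(U,V) = -[(3/16)·log₂(3/16) + (1/2)·log₂(1/2) + (5/16)·log₂(5/16)]
  = 0.4528 + 0.5000 + 0.5244
  = 1.4772 bits

I(U;V) = H(U) + H(V) - H(U,V)
  = 0.6962 + 1.0000 - 1.4772
  = 0.2190 bits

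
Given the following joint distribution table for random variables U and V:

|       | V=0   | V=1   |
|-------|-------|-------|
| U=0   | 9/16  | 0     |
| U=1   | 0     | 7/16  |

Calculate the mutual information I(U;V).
Marginal P(U) (row sums):
  P(U=0) = 9/16 + 0 = 9/16
  P(U=1) = 0 + 7/16 = 7/16
Marginal P(V) (column sums):
  P(V=0) = 9/16 + 0 = 9/16
  P(V=1) = 0 + 7/16 = 7/16

H(U) = -[(9/16)·log₂(9/16) + (7/16)·log₂(7/16)]
  = 0.4669 + 0.5218
  = 0.9887 bits
H(V) = -[(9/16)·log₂(9/16) + (7/16)·log₂(7/16)]
  = 0.4669 + 0.5218
  = 0.9887 bits
H(U,V) = -[(9/16)·log₂(9/16) + (7/16)·log₂(7/16)]
  = 0.4669 + 0.5218
  = 0.9887 bits

I(U;V) = H(U) + H(V) - H(U,V)
  = 0.9887 + 0.9887 - 0.9887
  = 0.9887 bits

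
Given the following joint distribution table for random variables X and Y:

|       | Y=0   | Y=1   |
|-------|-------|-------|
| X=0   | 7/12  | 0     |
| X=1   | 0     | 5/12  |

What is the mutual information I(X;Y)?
Marginal P(X) (row sums):
  P(X=0) = 7/12 + 0 = 7/12
  P(X=1) = 0 + 5/12 = 5/12
Marginal P(Y) (column sums):
  P(Y=0) = 7/12 + 0 = 7/12
  P(Y=1) = 0 + 5/12 = 5/12

H(X) = -[(7/12)·log₂(7/12) + (5/12)·log₂(5/12)]
  = 0.4536 + 0.5263
  = 0.9799 bits
H(Y) = -[(7/12)·log₂(7/12) + (5/12)·log₂(5/12)]
  = 0.4536 + 0.5263
  = 0.9799 bits
H(X,Y) = -[(7/12)·log₂(7/12) + (5/12)·log₂(5/12)]
  = 0.4536 + 0.5263
  = 0.9799 bits

I(X;Y) = H(X) + H(Y) - H(X,Y)
  = 0.9799 + 0.9799 - 0.9799
  = 0.9799 bits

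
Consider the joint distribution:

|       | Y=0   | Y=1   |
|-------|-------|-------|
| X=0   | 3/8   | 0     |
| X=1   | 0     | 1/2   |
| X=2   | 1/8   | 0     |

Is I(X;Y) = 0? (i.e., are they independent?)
Marginal P(X) (row sums):
  P(X=0) = 3/8 + 0 = 3/8
  P(X=1) = 0 + 1/2 = 1/2
  P(X=2) = 1/8 + 0 = 1/8
Marginal P(Y) (column sums):
  P(Y=0) = 3/8 + 0 + 1/8 = 1/2
  P(Y=1) = 0 + 1/2 + 0 = 1/2

X and Y are independent iff P(X=i,Y=j) = P(X=i)·P(Y=j) for every cell.
  P(X=0)·P(Y=0) = 3/8 × 1/2 = 3/16, but P(X=0,Y=0) = 3/8 ✗

No, X and Y are not independent. Quantitatively, I(X;Y) > 0:

H(X) = -[(3/8)·log₂(3/8) + (1/2)·log₂(1/2) + (1/8)·log₂(1/8)]
  = 0.5306 + 0.5000 + 0.3750
  = 1.4056 bits
H(Y) = -[(1/2)·log₂(1/2) + (1/2)·log₂(1/2)]
  = 0.5000 + 0.5000
  = 1.0000 bits
H(X,Y) = -[(3/8)·log₂(3/8) + (1/2)·log₂(1/2) + (1/8)·log₂(1/8)]
  = 0.5306 + 0.5000 + 0.3750
  = 1.4056 bits
I(X;Y) = H(X) + H(Y) - H(X,Y) = 1.4056 + 1.0000 - 1.4056 = 1.0000 bits > 0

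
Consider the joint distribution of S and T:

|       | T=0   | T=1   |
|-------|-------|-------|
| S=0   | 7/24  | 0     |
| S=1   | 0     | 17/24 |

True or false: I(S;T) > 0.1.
Marginal P(S) (row sums):
  P(S=0) = 7/24 + 0 = 7/24
  P(S=1) = 0 + 17/24 = 17/24
Marginal P(T) (column sums):
  P(T=0) = 7/24 + 0 = 7/24
  P(T=1) = 0 + 17/24 = 17/24

H(S) = -[(7/24)·log₂(7/24) + (17/24)·log₂(17/24)]
  = 0.5185 + 0.3524
  = 0.8709 bits
H(T) = -[(7/24)·log₂(7/24) + (17/24)·log₂(17/24)]
  = 0.5185 + 0.3524
  = 0.8709 bits
H(S,T) = -[(7/24)·log₂(7/24) + (17/24)·log₂(17/24)]
  = 0.5185 + 0.3524
  = 0.8709 bits

I(S;T) = H(S) + H(T) - H(S,T)
  = 0.8709 + 0.8709 - 0.8709
  = 0.8709 bits

True. I(S;T) = 0.8709 bits, which is > 0.1 bits.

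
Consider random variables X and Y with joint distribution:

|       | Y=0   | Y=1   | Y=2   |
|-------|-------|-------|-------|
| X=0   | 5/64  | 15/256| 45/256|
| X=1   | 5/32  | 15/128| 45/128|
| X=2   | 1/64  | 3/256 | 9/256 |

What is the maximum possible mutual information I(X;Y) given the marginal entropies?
The upper bound on mutual information is I(X;Y) ≤ min(H(X), H(Y)).

Marginal P(X) (row sums):
  P(X=0) = 5/64 + 15/256 + 45/256 = 5/16
  P(X=1) = 5/32 + 15/128 + 45/128 = 5/8
  P(X=2) = 1/64 + 3/256 + 9/256 = 1/16
Marginal P(Y) (column sums):
  P(Y=0) = 5/64 + 5/32 + 1/64 = 1/4
  P(Y=1) = 15/256 + 15/128 + 3/256 = 3/16
  P(Y=2) = 45/256 + 45/128 + 9/256 = 9/16

H(X) = -[(5/16)·log₂(5/16) + (5/8)·log₂(5/8) + (1/16)·log₂(1/16)]
  = 0.5244 + 0.4238 + 0.2500
  = 1.1982 bits
H(Y) = -[(1/4)·log₂(1/4) + (3/16)·log₂(3/16) + (9/16)·log₂(9/16)]
  = 0.5000 + 0.4528 + 0.4669
  = 1.4197 bits

Maximum possible I(X;Y) = min(1.1982, 1.4197) = 1.1982 bits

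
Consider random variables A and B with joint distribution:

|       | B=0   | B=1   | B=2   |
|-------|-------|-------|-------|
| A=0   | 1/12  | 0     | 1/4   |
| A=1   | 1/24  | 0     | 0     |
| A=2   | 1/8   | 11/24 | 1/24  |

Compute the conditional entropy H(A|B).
Marginal P(B) (column sums):
  P(B=0) = 1/12 + 1/24 + 1/8 = 1/4
  P(B=1) = 0 + 0 + 11/24 = 11/24
  P(B=2) = 1/4 + 0 + 1/24 = 7/24

H(A|B) = -Σ P(A,B)·log₂ P(A|B), where P(A|B) = P(A,B) / P(B)
  (cells with P(A,B) = 0 contribute 0)
  (A=0,B=0): P(A|B) = (1/12)/(1/4) = 1/3;  -(1/12)·log₂(1/3) = 0.1321
  (A=0,B=2): P(A|B) = (1/4)/(7/24) = 6/7;  -(1/4)·log₂(6/7) = 0.0556
  (A=1,B=0): P(A|B) = (1/24)/(1/4) = 1/6;  -(1/24)·log₂(1/6) = 0.1077
  (A=2,B=0): P(A|B) = (1/8)/(1/4) = 1/2;  -(1/8)·log₂(1/2) = 0.1250
  (A=2,B=1): P(A|B) = (11/24)/(11/24) = 1;  -(11/24)·log₂(1) = 0.0000
  (A=2,B=2): P(A|B) = (1/24)/(7/24) = 1/7;  -(1/24)·log₂(1/7) = 0.1170
H(A|B) = 0.1321 + 0.0556 + 0.1077 + 0.1250 + 0.0000 + 0.1170
  = 0.5374 bits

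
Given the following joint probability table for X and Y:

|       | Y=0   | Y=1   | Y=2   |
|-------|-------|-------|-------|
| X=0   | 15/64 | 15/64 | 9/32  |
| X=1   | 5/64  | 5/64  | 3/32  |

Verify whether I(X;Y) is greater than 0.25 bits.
Marginal P(X) (row sums):
  P(X=0) = 15/64 + 15/64 + 9/32 = 3/4
  P(X=1) = 5/64 + 5/64 + 3/32 = 1/4
Marginal P(Y) (column sums):
  P(Y=0) = 15/64 + 5/64 = 5/16
  P(Y=1) = 15/64 + 5/64 = 5/16
  P(Y=2) = 9/32 + 3/32 = 3/8

H(X) = -[(3/4)·log₂(3/4) + (1/4)·log₂(1/4)]
  = 0.3113 + 0.5000
  = 0.8113 bits
H(Y) = -[(5/16)·log₂(5/16) + (5/16)·log₂(5/16) + (3/8)·log₂(3/8)]
  = 0.5244 + 0.5244 + 0.5306
  = 1.5794 bits
H(X,Y) = -[(15/64)·log₂(15/64) + (15/64)·log₂(15/64) + (9/32)·log₂(9/32) + (5/64)·log₂(5/64) + (5/64)·log₂(5/64) + (3/32)·log₂(3/32)]
  = 0.4906 + 0.4906 + 0.5147 + 0.2873 + 0.2873 + 0.3202
  = 2.3907 bits

I(X;Y) = H(X) + H(Y) - H(X,Y)
  = 0.8113 + 1.5794 - 2.3907
  = 0.0000 bits

No. I(X;Y) = 0.0000 bits, which is ≤ 0.25 bits.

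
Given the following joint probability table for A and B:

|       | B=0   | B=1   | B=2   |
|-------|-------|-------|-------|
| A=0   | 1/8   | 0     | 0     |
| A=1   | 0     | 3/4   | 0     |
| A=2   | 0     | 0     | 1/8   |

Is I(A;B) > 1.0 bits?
Marginal P(A) (row sums):
  P(A=0) = 1/8 + 0 + 0 = 1/8
  P(A=1) = 0 + 3/4 + 0 = 3/4
  P(A=2) = 0 + 0 + 1/8 = 1/8
Marginal P(B) (column sums):
  P(B=0) = 1/8 + 0 + 0 = 1/8
  P(B=1) = 0 + 3/4 + 0 = 3/4
  P(B=2) = 0 + 0 + 1/8 = 1/8

H(A) = -[(1/8)·log₂(1/8) + (3/4)·log₂(3/4) + (1/8)·log₂(1/8)]
  = 0.3750 + 0.3113 + 0.3750
  = 1.0613 bits
H(B) = -[(1/8)·log₂(1/8) + (3/4)·log₂(3/4) + (1/8)·log₂(1/8)]
  = 0.3750 + 0.3113 + 0.3750
  = 1.0613 bits
H(A,B) = -[(1/8)·log₂(1/8) + (3/4)·log₂(3/4) + (1/8)·log₂(1/8)]
  = 0.3750 + 0.3113 + 0.3750
  = 1.0613 bits

I(A;B) = H(A) + H(B) - H(A,B)
  = 1.0613 + 1.0613 - 1.0613
  = 1.0613 bits

Yes. I(A;B) = 1.0613 bits, which is > 1.0 bits.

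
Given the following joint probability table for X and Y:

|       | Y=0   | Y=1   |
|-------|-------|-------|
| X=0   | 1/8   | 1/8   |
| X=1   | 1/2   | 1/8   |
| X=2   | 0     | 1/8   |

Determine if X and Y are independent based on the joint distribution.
Marginal P(X) (row sums):
  P(X=0) = 1/8 + 1/8 = 1/4
  P(X=1) = 1/2 + 1/8 = 5/8
  P(X=2) = 0 + 1/8 = 1/8
Marginal P(Y) (column sums):
  P(Y=0) = 1/8 + 1/2 + 0 = 5/8
  P(Y=1) = 1/8 + 1/8 + 1/8 = 3/8

X and Y are independent iff P(X=i,Y=j) = P(X=i)·P(Y=j) for every cell.
  P(X=0)·P(Y=0) = 1/4 × 5/8 = 5/32, but P(X=0,Y=0) = 1/8 ✗

No, X and Y are not independent. Quantitatively, I(X;Y) > 0:

H(X) = -[(1/4)·log₂(1/4) + (5/8)·log₂(5/8) + (1/8)·log₂(1/8)]
  = 0.5000 + 0.4238 + 0.3750
  = 1.2988 bits
H(Y) = -[(5/8)·log₂(5/8) + (3/8)·log₂(3/8)]
  = 0.4238 + 0.5306
  = 0.9544 bits
H(X,Y) = -[(1/8)·log₂(1/8) + (1/8)·log₂(1/8) + (1/2)·log₂(1/2) + (1/8)·log₂(1/8) + (1/8)·log₂(1/8)]
  = 0.3750 + 0.3750 + 0.5000 + 0.3750 + 0.3750
  = 2.0000 bits
I(X;Y) = H(X) + H(Y) - H(X,Y) = 1.2988 + 0.9544 - 2.0000 = 0.2532 bits > 0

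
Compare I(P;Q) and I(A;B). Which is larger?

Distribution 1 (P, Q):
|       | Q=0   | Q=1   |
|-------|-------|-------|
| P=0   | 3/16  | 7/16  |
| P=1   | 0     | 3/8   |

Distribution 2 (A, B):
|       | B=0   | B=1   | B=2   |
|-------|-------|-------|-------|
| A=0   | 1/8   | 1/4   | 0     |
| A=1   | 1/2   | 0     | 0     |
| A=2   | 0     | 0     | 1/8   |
Distribution 1 (P, Q):
Marginal P(P) (row sums):
  P(P=0) = 3/16 + 7/16 = 5/8
  P(P=1) = 0 + 3/8 = 3/8
Marginal P(Q) (column sums):
  P(Q=0) = 3/16 + 0 = 3/16
  P(Q=1) = 7/16 + 3/8 = 13/16

H(P) = -[(5/8)·log₂(5/8) + (3/8)·log₂(3/8)]
  = 0.4238 + 0.5306
  = 0.9544 bits
H(Q) = -[(3/16)·log₂(3/16) + (13/16)·log₂(13/16)]
  = 0.4528 + 0.2434
  = 0.6962 bits
H(P,Q) = -[(3/16)·log₂(3/16) + (7/16)·log₂(7/16) + (3/8)·log₂(3/8)]
  = 0.4528 + 0.5218 + 0.5306
  = 1.5052 bits

I(P;Q) = H(P) + H(Q) - H(P,Q)
  = 0.9544 + 0.6962 - 1.5052
  = 0.1454 bits

Distribution 2 (A, B):
Marginal P(A) (row sums):
  P(A=0) = 1/8 + 1/4 + 0 = 3/8
  P(A=1) = 1/2 + 0 + 0 = 1/2
  P(A=2) = 0 + 0 + 1/8 = 1/8
Marginal P(B) (column sums):
  P(B=0) = 1/8 + 1/2 + 0 = 5/8
  P(B=1) = 1/4 + 0 + 0 = 1/4
  P(B=2) = 0 + 0 + 1/8 = 1/8

H(A) = -[(3/8)·log₂(3/8) + (1/2)·log₂(1/2) + (1/8)·log₂(1/8)]
  = 0.5306 + 0.5000 + 0.3750
  = 1.4056 bits
H(B) = -[(5/8)·log₂(5/8) + (1/4)·log₂(1/4) + (1/8)·log₂(1/8)]
  = 0.4238 + 0.5000 + 0.3750
  = 1.2988 bits
H(A,B) = -[(1/8)·log₂(1/8) + (1/4)·log₂(1/4) + (1/2)·log₂(1/2) + (1/8)·log₂(1/8)]
  = 0.3750 + 0.5000 + 0.5000 + 0.3750
  = 1.7500 bits

I(A;B) = H(A) + H(B) - H(A,B)
  = 1.4056 + 1.2988 - 1.7500
  = 0.9544 bits

I(A;B) = 0.9544 bits > I(P;Q) = 0.1454 bits, so (A, B) has the higher mutual information (stronger dependence).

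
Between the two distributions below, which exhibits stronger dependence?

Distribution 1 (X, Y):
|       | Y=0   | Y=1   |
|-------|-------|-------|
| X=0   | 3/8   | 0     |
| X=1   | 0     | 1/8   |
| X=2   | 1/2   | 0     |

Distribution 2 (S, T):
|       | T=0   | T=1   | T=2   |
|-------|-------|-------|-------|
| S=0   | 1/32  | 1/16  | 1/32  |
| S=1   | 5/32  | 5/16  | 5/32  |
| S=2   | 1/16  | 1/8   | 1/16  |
Distribution 1 (X, Y):
Marginal P(X) (row sums):
  P(X=0) = 3/8 + 0 = 3/8
  P(X=1) = 0 + 1/8 = 1/8
  P(X=2) = 1/2 + 0 = 1/2
Marginal P(Y) (column sums):
  P(Y=0) = 3/8 + 0 + 1/2 = 7/8
  P(Y=1) = 0 + 1/8 + 0 = 1/8

H(X) = -[(3/8)·log₂(3/8) + (1/8)·log₂(1/8) + (1/2)·log₂(1/2)]
  = 0.5306 + 0.3750 + 0.5000
  = 1.4056 bits
H(Y) = -[(7/8)·log₂(7/8) + (1/8)·log₂(1/8)]
  = 0.1686 + 0.3750
  = 0.5436 bits
H(X,Y) = -[(3/8)·log₂(3/8) + (1/8)·log₂(1/8) + (1/2)·log₂(1/2)]
  = 0.5306 + 0.3750 + 0.5000
  = 1.4056 bits

I(X;Y) = H(X) + H(Y) - H(X,Y)
  = 1.4056 + 0.5436 - 1.4056
  = 0.5436 bits

Distribution 2 (S, T):
Marginal P(S) (row sums):
  P(S=0) = 1/32 + 1/16 + 1/32 = 1/8
  P(S=1) = 5/32 + 5/16 + 5/32 = 5/8
  P(S=2) = 1/16 + 1/8 + 1/16 = 1/4
Marginal P(T) (column sums):
  P(T=0) = 1/32 + 5/32 + 1/16 = 1/4
  P(T=1) = 1/16 + 5/16 + 1/8 = 1/2
  P(T=2) = 1/32 + 5/32 + 1/16 = 1/4

H(S) = -[(1/8)·log₂(1/8) + (5/8)·log₂(5/8) + (1/4)·log₂(1/4)]
  = 0.3750 + 0.4238 + 0.5000
  = 1.2988 bits
H(T) = -[(1/4)·log₂(1/4) + (1/2)·log₂(1/2) + (1/4)·log₂(1/4)]
  = 0.5000 + 0.5000 + 0.5000
  = 1.5000 bits
H(S,T) = -[(1/32)·log₂(1/32) + (1/16)·log₂(1/16) + (1/32)·log₂(1/32) + (5/32)·log₂(5/32) + (5/16)·log₂(5/16) + (5/32)·log₂(5/32) + (1/16)·log₂(1/16) + (1/8)·log₂(1/8) + (1/16)·log₂(1/16)]
  = 0.1563 + 0.2500 + 0.1563 + 0.4184 + 0.5244 + 0.4184 + 0.2500 + 0.3750 + 0.2500
  = 2.7988 bits

I(S;T) = H(S) + H(T) - H(S,T)
  = 1.2988 + 1.5000 - 2.7988
  = 0.0000 bits

I(X;Y) = 0.5436 bits > I(S;T) = 0.0000 bits, so (X, Y) has the higher mutual information (stronger dependence).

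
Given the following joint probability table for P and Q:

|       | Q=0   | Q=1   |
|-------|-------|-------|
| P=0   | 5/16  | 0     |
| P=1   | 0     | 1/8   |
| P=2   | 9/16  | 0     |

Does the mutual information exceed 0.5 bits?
Marginal P(P) (row sums):
  P(P=0) = 5/16 + 0 = 5/16
  P(P=1) = 0 + 1/8 = 1/8
  P(P=2) = 9/16 + 0 = 9/16
Marginal P(Q) (column sums):
  P(Q=0) = 5/16 + 0 + 9/16 = 7/8
  P(Q=1) = 0 + 1/8 + 0 = 1/8

H(P) = -[(5/16)·log₂(5/16) + (1/8)·log₂(1/8) + (9/16)·log₂(9/16)]
  = 0.5244 + 0.3750 + 0.4669
  = 1.3663 bits
H(Q) = -[(7/8)·log₂(7/8) + (1/8)·log₂(1/8)]
  = 0.1686 + 0.3750
  = 0.5436 bits
H(P,Q) = -[(5/16)·log₂(5/16) + (1/8)·log₂(1/8) + (9/16)·log₂(9/16)]
  = 0.5244 + 0.3750 + 0.4669
  = 1.3663 bits

I(P;Q) = H(P) + H(Q) - H(P,Q)
  = 1.3663 + 0.5436 - 1.3663
  = 0.5436 bits

Yes. I(P;Q) = 0.5436 bits, which is > 0.5 bits.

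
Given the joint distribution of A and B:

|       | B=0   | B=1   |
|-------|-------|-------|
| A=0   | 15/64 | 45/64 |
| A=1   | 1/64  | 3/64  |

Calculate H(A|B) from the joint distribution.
Marginal P(B) (column sums):
  P(B=0) = 15/64 + 1/64 = 1/4
  P(B=1) = 45/64 + 3/64 = 3/4

H(A|B) = -Σ P(A,B)·log₂ P(A|B), where P(A|B) = P(A,B) / P(B)
  (A=0,B=0): P(A|B) = (15/64)/(1/4) = 15/16;  -(15/64)·log₂(15/16) = 0.0218
  (A=0,B=1): P(A|B) = (45/64)/(3/4) = 15/16;  -(45/64)·log₂(15/16) = 0.0655
  (A=1,B=0): P(A|B) = (1/64)/(1/4) = 1/16;  -(1/64)·log₂(1/16) = 0.0625
  (A=1,B=1): P(A|B) = (3/64)/(3/4) = 1/16;  -(3/64)·log₂(1/16) = 0.1875
H(A|B) = 0.0218 + 0.0655 + 0.0625 + 0.1875
  = 0.3373 bits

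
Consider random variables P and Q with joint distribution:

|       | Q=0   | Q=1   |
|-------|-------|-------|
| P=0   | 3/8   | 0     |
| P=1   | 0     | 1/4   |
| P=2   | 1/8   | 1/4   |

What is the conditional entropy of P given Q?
Marginal P(Q) (column sums):
  P(Q=0) = 3/8 + 0 + 1/8 = 1/2
  P(Q=1) = 0 + 1/4 + 1/4 = 1/2

H(P|Q) = -Σ P(P,Q)·log₂ P(P|Q), where P(P|Q) = P(P,Q) / P(Q)
  (cells with P(P,Q) = 0 contribute 0)
  (P=0,Q=0): P(P|Q) = (3/8)/(1/2) = 3/4;  -(3/8)·log₂(3/4) = 0.1556
  (P=1,Q=1): P(P|Q) = (1/4)/(1/2) = 1/2;  -(1/4)·log₂(1/2) = 0.2500
  (P=2,Q=0): P(P|Q) = (1/8)/(1/2) = 1/4;  -(1/8)·log₂(1/4) = 0.2500
  (P=2,Q=1): P(P|Q) = (1/4)/(1/2) = 1/2;  -(1/4)·log₂(1/2) = 0.2500
H(P|Q) = 0.1556 + 0.2500 + 0.2500 + 0.2500
  = 0.9056 bits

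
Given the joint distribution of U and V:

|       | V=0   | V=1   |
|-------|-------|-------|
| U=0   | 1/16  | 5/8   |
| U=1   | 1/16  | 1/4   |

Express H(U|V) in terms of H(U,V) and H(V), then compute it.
H(U|V) = H(U,V) - H(V)

Marginal P(V) (column sums):
  P(V=0) = 1/16 + 1/16 = 1/8
  P(V=1) = 5/8 + 1/4 = 7/8

H(U,V) = -[(1/16)·log₂(1/16) + (5/8)·log₂(5/8) + (1/16)·log₂(1/16) + (1/4)·log₂(1/4)]
  = 0.2500 + 0.4238 + 0.2500 + 0.5000
  = 1.4238 bits
H(V) = -[(1/8)·log₂(1/8) + (7/8)·log₂(7/8)]
  = 0.3750 + 0.1686
  = 0.5436 bits

H(U|V) = 1.4238 - 0.5436 = 0.8802 bits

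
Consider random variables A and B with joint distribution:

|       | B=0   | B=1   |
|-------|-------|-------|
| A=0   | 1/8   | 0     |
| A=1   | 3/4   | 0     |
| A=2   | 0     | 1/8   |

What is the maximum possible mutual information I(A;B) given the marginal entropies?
The upper bound on mutual information is I(A;B) ≤ min(H(A), H(B)).

Marginal P(A) (row sums):
  P(A=0) = 1/8 + 0 = 1/8
  P(A=1) = 3/4 + 0 = 3/4
  P(A=2) = 0 + 1/8 = 1/8
Marginal P(B) (column sums):
  P(B=0) = 1/8 + 3/4 + 0 = 7/8
  P(B=1) = 0 + 0 + 1/8 = 1/8

H(A) = -[(1/8)·log₂(1/8) + (3/4)·log₂(3/4) + (1/8)·log₂(1/8)]
  = 0.3750 + 0.3113 + 0.3750
  = 1.0613 bits
H(B) = -[(7/8)·log₂(7/8) + (1/8)·log₂(1/8)]
  = 0.1686 + 0.3750
  = 0.5436 bits

Maximum possible I(A;B) = min(1.0613, 0.5436) = 0.5436 bits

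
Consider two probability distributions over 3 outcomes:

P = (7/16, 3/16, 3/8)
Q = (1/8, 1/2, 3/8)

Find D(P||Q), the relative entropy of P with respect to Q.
D(P||Q) = Σ P(i) log₂(P(i)/Q(i))
  i=0: (7/16) × log₂((7/16)/(1/8)) = (7/16) × log₂(7/2) = 0.7907
  i=1: (3/16) × log₂((3/16)/(1/2)) = (3/16) × log₂(3/8) = -0.2653
  i=2: (3/8) × log₂((3/8)/(3/8)) = (3/8) × log₂(1) = 0.0000
D(P||Q) = 0.7907 - 0.2653 + 0.0000
  = 0.5254 bits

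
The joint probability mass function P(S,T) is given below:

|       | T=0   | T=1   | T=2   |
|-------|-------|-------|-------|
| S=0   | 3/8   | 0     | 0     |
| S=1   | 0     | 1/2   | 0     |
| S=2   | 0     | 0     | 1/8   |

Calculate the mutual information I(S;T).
Marginal P(S) (row sums):
  P(S=0) = 3/8 + 0 + 0 = 3/8
  P(S=1) = 0 + 1/2 + 0 = 1/2
  P(S=2) = 0 + 0 + 1/8 = 1/8
Marginal P(T) (column sums):
  P(T=0) = 3/8 + 0 + 0 = 3/8
  P(T=1) = 0 + 1/2 + 0 = 1/2
  P(T=2) = 0 + 0 + 1/8 = 1/8

H(S) = -[(3/8)·log₂(3/8) + (1/2)·log₂(1/2) + (1/8)·log₂(1/8)]
  = 0.5306 + 0.5000 + 0.3750
  = 1.4056 bits
H(T) = -[(3/8)·log₂(3/8) + (1/2)·log₂(1/2) + (1/8)·log₂(1/8)]
  = 0.5306 + 0.5000 + 0.3750
  = 1.4056 bits
H(S,T) = -[(3/8)·log₂(3/8) + (1/2)·log₂(1/2) + (1/8)·log₂(1/8)]
  = 0.5306 + 0.5000 + 0.3750
  = 1.4056 bits

I(S;T) = H(S) + H(T) - H(S,T)
  = 1.4056 + 1.4056 - 1.4056
  = 1.4056 bits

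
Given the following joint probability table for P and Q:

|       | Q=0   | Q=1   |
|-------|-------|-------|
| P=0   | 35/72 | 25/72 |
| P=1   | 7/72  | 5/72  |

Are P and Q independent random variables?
Marginal P(P) (row sums):
  P(P=0) = 35/72 + 25/72 = 5/6
  P(P=1) = 7/72 + 5/72 = 1/6
Marginal P(Q) (column sums):
  P(Q=0) = 35/72 + 7/72 = 7/12
  P(Q=1) = 25/72 + 5/72 = 5/12

P and Q are independent iff P(P=i,Q=j) = P(P=i)·P(Q=j) for every cell.
  P(P=0)·P(Q=0) = 5/6 × 7/12 = 35/72 = P(P=0,Q=0) ✓
  P(P=0)·P(Q=1) = 5/6 × 5/12 = 25/72 = P(P=0,Q=1) ✓
  P(P=1)·P(Q=0) = 1/6 × 7/12 = 7/72 = P(P=1,Q=0) ✓
  P(P=1)·P(Q=1) = 1/6 × 5/12 = 5/72 = P(P=1,Q=1) ✓

Yes, P and Q are independent: every cell factors, so I(P;Q) = 0 bits.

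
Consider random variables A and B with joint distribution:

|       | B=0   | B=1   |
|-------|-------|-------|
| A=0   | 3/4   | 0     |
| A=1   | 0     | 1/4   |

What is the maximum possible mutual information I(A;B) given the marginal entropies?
The upper bound on mutual information is I(A;B) ≤ min(H(A), H(B)).

Marginal P(A) (row sums):
  P(A=0) = 3/4 + 0 = 3/4
  P(A=1) = 0 + 1/4 = 1/4
Marginal P(B) (column sums):
  P(B=0) = 3/4 + 0 = 3/4
  P(B=1) = 0 + 1/4 = 1/4

H(A) = -[(3/4)·log₂(3/4) + (1/4)·log₂(1/4)]
  = 0.3113 + 0.5000
  = 0.8113 bits
H(B) = -[(3/4)·log₂(3/4) + (1/4)·log₂(1/4)]
  = 0.3113 + 0.5000
  = 0.8113 bits

Maximum possible I(A;B) = min(0.8113, 0.8113) = 0.8113 bits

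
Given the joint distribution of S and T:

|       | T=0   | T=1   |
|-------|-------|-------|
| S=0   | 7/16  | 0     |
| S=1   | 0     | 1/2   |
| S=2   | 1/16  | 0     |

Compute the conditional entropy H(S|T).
Marginal P(T) (column sums):
  P(T=0) = 7/16 + 0 + 1/16 = 1/2
  P(T=1) = 0 + 1/2 + 0 = 1/2

H(S|T) = -Σ P(S,T)·log₂ P(S|T), where P(S|T) = P(S,T) / P(T)
  (cells with P(S,T) = 0 contribute 0)
  (S=0,T=0): P(S|T) = (7/16)/(1/2) = 7/8;  -(7/16)·log₂(7/8) = 0.0843
  (S=1,T=1): P(S|T) = (1/2)/(1/2) = 1;  -(1/2)·log₂(1) = 0.0000
  (S=2,T=0): P(S|T) = (1/16)/(1/2) = 1/8;  -(1/16)·log₂(1/8) = 0.1875
H(S|T) = 0.0843 + 0.0000 + 0.1875
  = 0.2718 bits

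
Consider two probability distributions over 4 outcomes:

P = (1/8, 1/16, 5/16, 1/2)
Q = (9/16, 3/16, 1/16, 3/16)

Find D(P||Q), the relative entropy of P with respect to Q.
D(P||Q) = Σ P(i) log₂(P(i)/Q(i))
  i=0: (1/8) × log₂((1/8)/(9/16)) = (1/8) × log₂(2/9) = -0.2712
  i=1: (1/16) × log₂((1/16)/(3/16)) = (1/16) × log₂(1/3) = -0.0991
  i=2: (5/16) × log₂((5/16)/(1/16)) = (5/16) × log₂(5) = 0.7256
  i=3: (1/2) × log₂((1/2)/(3/16)) = (1/2) × log₂(8/3) = 0.7075
D(P||Q) = -0.2712 - 0.0991 + 0.7256 + 0.7075
  = 1.0628 bits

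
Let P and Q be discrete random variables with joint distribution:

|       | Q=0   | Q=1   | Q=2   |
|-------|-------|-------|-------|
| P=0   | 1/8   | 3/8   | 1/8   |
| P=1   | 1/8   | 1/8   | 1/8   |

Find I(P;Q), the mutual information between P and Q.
Marginal P(P) (row sums):
  P(P=0) = 1/8 + 3/8 + 1/8 = 5/8
  P(P=1) = 1/8 + 1/8 + 1/8 = 3/8
Marginal P(Q) (column sums):
  P(Q=0) = 1/8 + 1/8 = 1/4
  P(Q=1) = 3/8 + 1/8 = 1/2
  P(Q=2) = 1/8 + 1/8 = 1/4

H(P) = -[(5/8)·log₂(5/8) + (3/8)·log₂(3/8)]
  = 0.4238 + 0.5306
  = 0.9544 bits
H(Q) = -[(1/4)·log₂(1/4) + (1/2)·log₂(1/2) + (1/4)·log₂(1/4)]
  = 0.5000 + 0.5000 + 0.5000
  = 1.5000 bits
H(P,Q) = -[(1/8)·log₂(1/8) + (3/8)·log₂(3/8) + (1/8)·log₂(1/8) + (1/8)·log₂(1/8) + (1/8)·log₂(1/8) + (1/8)·log₂(1/8)]
  = 0.3750 + 0.5306 + 0.3750 + 0.3750 + 0.3750 + 0.3750
  = 2.4056 bits

I(P;Q) = H(P) + H(Q) - H(P,Q)
  = 0.9544 + 1.5000 - 2.4056
  = 0.0488 bits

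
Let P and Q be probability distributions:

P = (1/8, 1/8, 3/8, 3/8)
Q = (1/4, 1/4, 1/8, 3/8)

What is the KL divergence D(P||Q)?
D(P||Q) = Σ P(i) log₂(P(i)/Q(i))
  i=0: (1/8) × log₂((1/8)/(1/4)) = (1/8) × log₂(1/2) = -0.1250
  i=1: (1/8) × log₂((1/8)/(1/4)) = (1/8) × log₂(1/2) = -0.1250
  i=2: (3/8) × log₂((3/8)/(1/8)) = (3/8) × log₂(3) = 0.5944
  i=3: (3/8) × log₂((3/8)/(3/8)) = (3/8) × log₂(1) = 0.0000
D(P||Q) = -0.1250 - 0.1250 + 0.5944 + 0.0000
  = 0.3444 bits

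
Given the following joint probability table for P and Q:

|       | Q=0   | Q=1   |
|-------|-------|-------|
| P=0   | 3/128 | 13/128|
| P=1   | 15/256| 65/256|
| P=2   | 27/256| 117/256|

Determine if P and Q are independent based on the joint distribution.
Marginal P(P) (row sums):
  P(P=0) = 3/128 + 13/128 = 1/8
  P(P=1) = 15/256 + 65/256 = 5/16
  P(P=2) = 27/256 + 117/256 = 9/16
Marginal P(Q) (column sums):
  P(Q=0) = 3/128 + 15/256 + 27/256 = 3/16
  P(Q=1) = 13/128 + 65/256 + 117/256 = 13/16

P and Q are independent iff P(P=i,Q=j) = P(P=i)·P(Q=j) for every cell.
  P(P=0)·P(Q=0) = 1/8 × 3/16 = 3/128 = P(P=0,Q=0) ✓
  P(P=0)·P(Q=1) = 1/8 × 13/16 = 13/128 = P(P=0,Q=1) ✓
  P(P=1)·P(Q=0) = 5/16 × 3/16 = 15/256 = P(P=1,Q=0) ✓
  P(P=1)·P(Q=1) = 5/16 × 13/16 = 65/256 = P(P=1,Q=1) ✓
  P(P=2)·P(Q=0) = 9/16 × 3/16 = 27/256 = P(P=2,Q=0) ✓
  P(P=2)·P(Q=1) = 9/16 × 13/16 = 117/256 = P(P=2,Q=1) ✓

Yes, P and Q are independent: every cell factors, so I(P;Q) = 0 bits.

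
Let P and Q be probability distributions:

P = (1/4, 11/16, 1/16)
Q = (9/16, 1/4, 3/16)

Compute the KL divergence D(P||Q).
D(P||Q) = Σ P(i) log₂(P(i)/Q(i))
  i=0: (1/4) × log₂((1/4)/(9/16)) = (1/4) × log₂(4/9) = -0.2925
  i=1: (11/16) × log₂((11/16)/(1/4)) = (11/16) × log₂(11/4) = 1.0034
  i=2: (1/16) × log₂((1/16)/(3/16)) = (1/16) × log₂(1/3) = -0.0991
D(P||Q) = -0.2925 + 1.0034 - 0.0991
  = 0.6118 bits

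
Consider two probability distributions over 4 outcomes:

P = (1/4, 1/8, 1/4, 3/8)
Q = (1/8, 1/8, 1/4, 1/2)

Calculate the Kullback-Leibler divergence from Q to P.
D(P||Q) = Σ P(i) log₂(P(i)/Q(i))
  i=0: (1/4) × log₂((1/4)/(1/8)) = (1/4) × log₂(2) = 0.2500
  i=1: (1/8) × log₂((1/8)/(1/8)) = (1/8) × log₂(1) = 0.0000
  i=2: (1/4) × log₂((1/4)/(1/4)) = (1/4) × log₂(1) = 0.0000
  i=3: (3/8) × log₂((3/8)/(1/2)) = (3/8) × log₂(3/4) = -0.1556
D(P||Q) = 0.2500 + 0.0000 + 0.0000 - 0.1556
  = 0.0944 bits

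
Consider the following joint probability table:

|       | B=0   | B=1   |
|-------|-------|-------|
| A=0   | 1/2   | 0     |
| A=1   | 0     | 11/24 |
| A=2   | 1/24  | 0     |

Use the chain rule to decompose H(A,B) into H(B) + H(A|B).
By the chain rule: H(A,B) = H(B) + H(A|B)

Marginal P(B) (column sums):
  P(B=0) = 1/2 + 0 + 1/24 = 13/24
  P(B=1) = 0 + 11/24 + 0 = 11/24
H(B) = -[(13/24)·log₂(13/24) + (11/24)·log₂(11/24)]
  = 0.4791 + 0.5159
  = 0.9950 bits
H(A|B) = -Σ P(A,B)·log₂ P(A|B), where P(A|B) = P(A,B) / P(B)
  (cells with P(A,B) = 0 contribute 0)
  (A=0,B=0): P(A|B) = (1/2)/(13/24) = 12/13;  -(1/2)·log₂(12/13) = 0.0577
  (A=1,B=1): P(A|B) = (11/24)/(11/24) = 1;  -(11/24)·log₂(1) = 0.0000
  (A=2,B=0): P(A|B) = (1/24)/(13/24) = 1/13;  -(1/24)·log₂(1/13) = 0.1542
H(A|B) = 0.0577 + 0.0000 + 0.1542
  = 0.2119 bits

H(A,B) = H(B) + H(A|B) = 0.9950 + 0.2119 = 1.2069 bits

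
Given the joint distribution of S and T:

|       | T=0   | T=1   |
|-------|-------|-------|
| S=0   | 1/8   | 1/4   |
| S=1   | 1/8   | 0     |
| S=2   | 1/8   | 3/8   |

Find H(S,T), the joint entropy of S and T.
H(S,T) = -Σ P(S,T) log₂ P(S,T), summed over the non-zero cells:
H(S,T) = -[(1/8)·log₂(1/8) + (1/4)·log₂(1/4) + (1/8)·log₂(1/8) + (1/8)·log₂(1/8) + (3/8)·log₂(3/8)]
  = 0.3750 + 0.5000 + 0.3750 + 0.3750 + 0.5306
  = 2.1556 bits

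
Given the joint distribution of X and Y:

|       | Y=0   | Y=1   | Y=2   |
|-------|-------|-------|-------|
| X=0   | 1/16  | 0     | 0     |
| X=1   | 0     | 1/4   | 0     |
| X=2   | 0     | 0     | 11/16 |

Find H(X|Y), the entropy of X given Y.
Marginal P(Y) (column sums):
  P(Y=0) = 1/16 + 0 + 0 = 1/16
  P(Y=1) = 0 + 1/4 + 0 = 1/4
  P(Y=2) = 0 + 0 + 11/16 = 11/16

H(X|Y) = -Σ P(X,Y)·log₂ P(X|Y), where P(X|Y) = P(X,Y) / P(Y)
  (cells with P(X,Y) = 0 contribute 0)
  (X=0,Y=0): P(X|Y) = (1/16)/(1/16) = 1;  -(1/16)·log₂(1) = 0.0000
  (X=1,Y=1): P(X|Y) = (1/4)/(1/4) = 1;  -(1/4)·log₂(1) = 0.0000
  (X=2,Y=2): P(X|Y) = (11/16)/(11/16) = 1;  -(11/16)·log₂(1) = 0.0000
H(X|Y) = 0.0000 + 0.0000 + 0.0000
  = 0.0000 bits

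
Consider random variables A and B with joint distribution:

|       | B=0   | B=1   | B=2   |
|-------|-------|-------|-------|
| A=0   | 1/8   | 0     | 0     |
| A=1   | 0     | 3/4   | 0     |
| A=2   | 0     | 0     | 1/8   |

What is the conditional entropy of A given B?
Marginal P(B) (column sums):
  P(B=0) = 1/8 + 0 + 0 = 1/8
  P(B=1) = 0 + 3/4 + 0 = 3/4
  P(B=2) = 0 + 0 + 1/8 = 1/8

H(A|B) = -Σ P(A,B)·log₂ P(A|B), where P(A|B) = P(A,B) / P(B)
  (cells with P(A,B) = 0 contribute 0)
  (A=0,B=0): P(A|B) = (1/8)/(1/8) = 1;  -(1/8)·log₂(1) = 0.0000
  (A=1,B=1): P(A|B) = (3/4)/(3/4) = 1;  -(3/4)·log₂(1) = 0.0000
  (A=2,B=2): P(A|B) = (1/8)/(1/8) = 1;  -(1/8)·log₂(1) = 0.0000
H(A|B) = 0.0000 + 0.0000 + 0.0000
  = 0.0000 bits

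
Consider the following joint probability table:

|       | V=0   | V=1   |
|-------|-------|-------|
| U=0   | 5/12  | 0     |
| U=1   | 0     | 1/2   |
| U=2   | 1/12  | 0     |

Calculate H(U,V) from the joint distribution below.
H(U,V) = -Σ P(U,V) log₂ P(U,V), summed over the non-zero cells:
H(U,V) = -[(5/12)·log₂(5/12) + (1/2)·log₂(1/2) + (1/12)·log₂(1/12)]
  = 0.5263 + 0.5000 + 0.2987
  = 1.3250 bits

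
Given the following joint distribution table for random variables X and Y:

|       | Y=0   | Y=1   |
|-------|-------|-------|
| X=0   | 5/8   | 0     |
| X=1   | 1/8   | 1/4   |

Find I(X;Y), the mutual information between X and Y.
Marginal P(X) (row sums):
  P(X=0) = 5/8 + 0 = 5/8
  P(X=1) = 1/8 + 1/4 = 3/8
Marginal P(Y) (column sums):
  P(Y=0) = 5/8 + 1/8 = 3/4
  P(Y=1) = 0 + 1/4 = 1/4

H(X) = -[(5/8)·log₂(5/8) + (3/8)·log₂(3/8)]
  = 0.4238 + 0.5306
  = 0.9544 bits
H(Y) = -[(3/4)·log₂(3/4) + (1/4)·log₂(1/4)]
  = 0.3113 + 0.5000
  = 0.8113 bits
H(X,Y) = -[(5/8)·log₂(5/8) + (1/8)·log₂(1/8) + (1/4)·log₂(1/4)]
  = 0.4238 + 0.3750 + 0.5000
  = 1.2988 bits

I(X;Y) = H(X) + H(Y) - H(X,Y)
  = 0.9544 + 0.8113 - 1.2988
  = 0.4669 bits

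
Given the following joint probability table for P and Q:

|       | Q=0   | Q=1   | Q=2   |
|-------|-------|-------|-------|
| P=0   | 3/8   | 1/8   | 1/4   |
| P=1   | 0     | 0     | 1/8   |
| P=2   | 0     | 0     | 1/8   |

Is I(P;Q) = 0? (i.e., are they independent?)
Marginal P(P) (row sums):
  P(P=0) = 3/8 + 1/8 + 1/4 = 3/4
  P(P=1) = 0 + 0 + 1/8 = 1/8
  P(P=2) = 0 + 0 + 1/8 = 1/8
Marginal P(Q) (column sums):
  P(Q=0) = 3/8 + 0 + 0 = 3/8
  P(Q=1) = 1/8 + 0 + 0 = 1/8
  P(Q=2) = 1/4 + 1/8 + 1/8 = 1/2

P and Q are independent iff P(P=i,Q=j) = P(P=i)·P(Q=j) for every cell.
  P(P=0)·P(Q=0) = 3/4 × 3/8 = 9/32, but P(P=0,Q=0) = 3/8 ✗

No, P and Q are not independent. Quantitatively, I(P;Q) > 0:

H(P) = -[(3/4)·log₂(3/4) + (1/8)·log₂(1/8) + (1/8)·log₂(1/8)]
  = 0.3113 + 0.3750 + 0.3750
  = 1.0613 bits
H(Q) = -[(3/8)·log₂(3/8) + (1/8)·log₂(1/8) + (1/2)·log₂(1/2)]
  = 0.5306 + 0.3750 + 0.5000
  = 1.4056 bits
H(P,Q) = -[(3/8)·log₂(3/8) + (1/8)·log₂(1/8) + (1/4)·log₂(1/4) + (1/8)·log₂(1/8) + (1/8)·log₂(1/8)]
  = 0.5306 + 0.3750 + 0.5000 + 0.3750 + 0.3750
  = 2.1556 bits
I(P;Q) = H(P) + H(Q) - H(P,Q) = 1.0613 + 1.4056 - 2.1556 = 0.3113 bits > 0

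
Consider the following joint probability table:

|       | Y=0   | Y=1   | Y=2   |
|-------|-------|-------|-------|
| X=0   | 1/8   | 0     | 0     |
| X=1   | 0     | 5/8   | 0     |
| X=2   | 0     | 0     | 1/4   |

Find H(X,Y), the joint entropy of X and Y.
H(X,Y) = -Σ P(X,Y) log₂ P(X,Y), summed over the non-zero cells:
H(X,Y) = -[(1/8)·log₂(1/8) + (5/8)·log₂(5/8) + (1/4)·log₂(1/4)]
  = 0.3750 + 0.4238 + 0.5000
  = 1.2988 bits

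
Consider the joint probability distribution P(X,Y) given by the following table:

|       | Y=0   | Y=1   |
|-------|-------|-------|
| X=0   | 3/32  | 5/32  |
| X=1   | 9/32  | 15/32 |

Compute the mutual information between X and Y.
Marginal P(X) (row sums):
  P(X=0) = 3/32 + 5/32 = 1/4
  P(X=1) = 9/32 + 15/32 = 3/4
Marginal P(Y) (column sums):
  P(Y=0) = 3/32 + 9/32 = 3/8
  P(Y=1) = 5/32 + 15/32 = 5/8

H(X) = -[(1/4)·log₂(1/4) + (3/4)·log₂(3/4)]
  = 0.5000 + 0.3113
  = 0.8113 bits
H(Y) = -[(3/8)·log₂(3/8) + (5/8)·log₂(5/8)]
  = 0.5306 + 0.4238
  = 0.9544 bits
H(X,Y) = -[(3/32)·log₂(3/32) + (5/32)·log₂(5/32) + (9/32)·log₂(9/32) + (15/32)·log₂(15/32)]
  = 0.3202 + 0.4184 + 0.5147 + 0.5124
  = 1.7657 bits

I(X;Y) = H(X) + H(Y) - H(X,Y)
  = 0.8113 + 0.9544 - 1.7657
  = 0.0000 bits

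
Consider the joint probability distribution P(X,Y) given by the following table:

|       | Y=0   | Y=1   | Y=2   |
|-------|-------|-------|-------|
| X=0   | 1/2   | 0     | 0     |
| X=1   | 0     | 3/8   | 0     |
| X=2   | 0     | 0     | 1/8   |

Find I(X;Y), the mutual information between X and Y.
Marginal P(X) (row sums):
  P(X=0) = 1/2 + 0 + 0 = 1/2
  P(X=1) = 0 + 3/8 + 0 = 3/8
  P(X=2) = 0 + 0 + 1/8 = 1/8
Marginal P(Y) (column sums):
  P(Y=0) = 1/2 + 0 + 0 = 1/2
  P(Y=1) = 0 + 3/8 + 0 = 3/8
  P(Y=2) = 0 + 0 + 1/8 = 1/8

H(X) = -[(1/2)·log₂(1/2) + (3/8)·log₂(3/8) + (1/8)·log₂(1/8)]
  = 0.5000 + 0.5306 + 0.3750
  = 1.4056 bits
H(Y) = -[(1/2)·log₂(1/2) + (3/8)·log₂(3/8) + (1/8)·log₂(1/8)]
  = 0.5000 + 0.5306 + 0.3750
  = 1.4056 bits
H(X,Y) = -[(1/2)·log₂(1/2) + (3/8)·log₂(3/8) + (1/8)·log₂(1/8)]
  = 0.5000 + 0.5306 + 0.3750
  = 1.4056 bits

I(X;Y) = H(X) + H(Y) - H(X,Y)
  = 1.4056 + 1.4056 - 1.4056
  = 1.4056 bits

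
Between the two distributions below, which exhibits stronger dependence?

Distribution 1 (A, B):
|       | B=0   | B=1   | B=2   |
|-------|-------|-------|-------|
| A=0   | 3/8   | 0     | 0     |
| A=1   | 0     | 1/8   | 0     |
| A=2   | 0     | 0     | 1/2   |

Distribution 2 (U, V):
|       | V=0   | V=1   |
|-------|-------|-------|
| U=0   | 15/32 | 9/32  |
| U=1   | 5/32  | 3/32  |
Distribution 1 (A, B):
Marginal P(A) (row sums):
  P(A=0) = 3/8 + 0 + 0 = 3/8
  P(A=1) = 0 + 1/8 + 0 = 1/8
  P(A=2) = 0 + 0 + 1/2 = 1/2
Marginal P(B) (column sums):
  P(B=0) = 3/8 + 0 + 0 = 3/8
  P(B=1) = 0 + 1/8 + 0 = 1/8
  P(B=2) = 0 + 0 + 1/2 = 1/2

H(A) = -[(3/8)·log₂(3/8) + (1/8)·log₂(1/8) + (1/2)·log₂(1/2)]
  = 0.5306 + 0.3750 + 0.5000
  = 1.4056 bits
H(B) = -[(3/8)·log₂(3/8) + (1/8)·log₂(1/8) + (1/2)·log₂(1/2)]
  = 0.5306 + 0.3750 + 0.5000
  = 1.4056 bits
H(A,B) = -[(3/8)·log₂(3/8) + (1/8)·log₂(1/8) + (1/2)·log₂(1/2)]
  = 0.5306 + 0.3750 + 0.5000
  = 1.4056 bits

I(A;B) = H(A) + H(B) - H(A,B)
  = 1.4056 + 1.4056 - 1.4056
  = 1.4056 bits

Distribution 2 (U, V):
Marginal P(U) (row sums):
  P(U=0) = 15/32 + 9/32 = 3/4
  P(U=1) = 5/32 + 3/32 = 1/4
Marginal P(V) (column sums):
  P(V=0) = 15/32 + 5/32 = 5/8
  P(V=1) = 9/32 + 3/32 = 3/8

H(U) = -[(3/4)·log₂(3/4) + (1/4)·log₂(1/4)]
  = 0.3113 + 0.5000
  = 0.8113 bits
H(V) = -[(5/8)·log₂(5/8) + (3/8)·log₂(3/8)]
  = 0.4238 + 0.5306
  = 0.9544 bits
H(U,V) = -[(15/32)·log₂(15/32) + (9/32)·log₂(9/32) + (5/32)·log₂(5/32) + (3/32)·log₂(3/32)]
  = 0.5124 + 0.5147 + 0.4184 + 0.3202
  = 1.7657 bits

I(U;V) = H(U) + H(V) - H(U,V)
  = 0.8113 + 0.9544 - 1.7657
  = 0.0000 bits

I(A;B) = 1.4056 bits > I(U;V) = 0.0000 bits, so (A, B) has the higher mutual information (stronger dependence).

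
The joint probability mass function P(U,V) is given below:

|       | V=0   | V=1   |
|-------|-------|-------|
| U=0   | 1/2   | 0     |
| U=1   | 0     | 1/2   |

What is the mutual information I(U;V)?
Marginal P(U) (row sums):
  P(U=0) = 1/2 + 0 = 1/2
  P(U=1) = 0 + 1/2 = 1/2
Marginal P(V) (column sums):
  P(V=0) = 1/2 + 0 = 1/2
  P(V=1) = 0 + 1/2 = 1/2

H(U) = -[(1/2)·log₂(1/2) + (1/2)·log₂(1/2)]
  = 0.5000 + 0.5000
  = 1.0000 bits
H(V) = -[(1/2)·log₂(1/2) + (1/2)·log₂(1/2)]
  = 0.5000 + 0.5000
  = 1.0000 bits
H(U,V) = -[(1/2)·log₂(1/2) + (1/2)·log₂(1/2)]
  = 0.5000 + 0.5000
  = 1.0000 bits

I(U;V) = H(U) + H(V) - H(U,V)
  = 1.0000 + 1.0000 - 1.0000
  = 1.0000 bits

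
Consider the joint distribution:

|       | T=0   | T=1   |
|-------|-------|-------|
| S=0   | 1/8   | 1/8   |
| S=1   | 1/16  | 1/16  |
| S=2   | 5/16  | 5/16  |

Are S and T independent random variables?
Marginal P(S) (row sums):
  P(S=0) = 1/8 + 1/8 = 1/4
  P(S=1) = 1/16 + 1/16 = 1/8
  P(S=2) = 5/16 + 5/16 = 5/8
Marginal P(T) (column sums):
  P(T=0) = 1/8 + 1/16 + 5/16 = 1/2
  P(T=1) = 1/8 + 1/16 + 5/16 = 1/2

S and T are independent iff P(S=i,T=j) = P(S=i)·P(T=j) for every cell.
  P(S=0)·P(T=0) = 1/4 × 1/2 = 1/8 = P(S=0,T=0) ✓
  P(S=0)·P(T=1) = 1/4 × 1/2 = 1/8 = P(S=0,T=1) ✓
  P(S=1)·P(T=0) = 1/8 × 1/2 = 1/16 = P(S=1,T=0) ✓
  P(S=1)·P(T=1) = 1/8 × 1/2 = 1/16 = P(S=1,T=1) ✓
  P(S=2)·P(T=0) = 5/8 × 1/2 = 5/16 = P(S=2,T=0) ✓
  P(S=2)·P(T=1) = 5/8 × 1/2 = 5/16 = P(S=2,T=1) ✓

Yes, S and T are independent: every cell factors, so I(S;T) = 0 bits.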